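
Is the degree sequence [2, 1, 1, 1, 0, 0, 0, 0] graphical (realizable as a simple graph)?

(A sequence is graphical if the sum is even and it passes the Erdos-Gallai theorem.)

Sum of degrees = 5. Sum is odd, so the sequence is NOT graphical.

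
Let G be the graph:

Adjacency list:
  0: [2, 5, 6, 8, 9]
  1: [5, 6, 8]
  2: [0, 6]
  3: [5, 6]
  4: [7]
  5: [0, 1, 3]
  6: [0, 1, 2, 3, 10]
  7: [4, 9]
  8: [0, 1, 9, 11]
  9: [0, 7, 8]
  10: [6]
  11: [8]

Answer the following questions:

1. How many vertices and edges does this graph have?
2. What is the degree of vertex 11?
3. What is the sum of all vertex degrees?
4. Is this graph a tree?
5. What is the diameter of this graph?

Count: 12 vertices, 16 edges.
Vertex 11 has neighbors [8], degree = 1.
Handshaking lemma: 2 * 16 = 32.
A tree on 12 vertices has 11 edges. This graph has 16 edges (5 extra). Not a tree.
Diameter (longest shortest path) = 5.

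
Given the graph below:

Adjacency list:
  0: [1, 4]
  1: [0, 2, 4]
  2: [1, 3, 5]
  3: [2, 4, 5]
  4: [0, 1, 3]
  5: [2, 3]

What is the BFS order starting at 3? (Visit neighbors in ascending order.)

BFS from vertex 3 (neighbors processed in ascending order):
Visit order: 3, 2, 4, 5, 1, 0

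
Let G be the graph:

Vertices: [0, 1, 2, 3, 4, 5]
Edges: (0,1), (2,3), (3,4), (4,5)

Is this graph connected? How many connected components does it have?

Checking connectivity: the graph has 2 connected component(s).
Components: [[0, 1], [2, 3, 4, 5]]. The graph is NOT connected.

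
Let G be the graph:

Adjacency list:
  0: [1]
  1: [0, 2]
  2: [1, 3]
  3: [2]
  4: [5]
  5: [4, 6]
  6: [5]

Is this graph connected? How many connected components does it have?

Checking connectivity: the graph has 2 connected component(s).
Components: [[0, 1, 2, 3], [4, 5, 6]]. The graph is NOT connected.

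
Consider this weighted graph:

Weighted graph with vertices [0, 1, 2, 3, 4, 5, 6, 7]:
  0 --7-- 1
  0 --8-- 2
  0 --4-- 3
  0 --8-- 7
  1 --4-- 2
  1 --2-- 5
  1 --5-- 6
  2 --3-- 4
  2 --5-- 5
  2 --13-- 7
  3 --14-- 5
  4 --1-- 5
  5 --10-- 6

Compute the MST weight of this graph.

Applying Kruskal's algorithm (sort edges by weight, add if no cycle):
  Add (4,5) w=1
  Add (1,5) w=2
  Add (2,4) w=3
  Add (0,3) w=4
  Skip (1,2) w=4 (creates cycle)
  Add (1,6) w=5
  Skip (2,5) w=5 (creates cycle)
  Add (0,1) w=7
  Add (0,7) w=8
  Skip (0,2) w=8 (creates cycle)
  Skip (5,6) w=10 (creates cycle)
  Skip (2,7) w=13 (creates cycle)
  Skip (3,5) w=14 (creates cycle)
MST weight = 30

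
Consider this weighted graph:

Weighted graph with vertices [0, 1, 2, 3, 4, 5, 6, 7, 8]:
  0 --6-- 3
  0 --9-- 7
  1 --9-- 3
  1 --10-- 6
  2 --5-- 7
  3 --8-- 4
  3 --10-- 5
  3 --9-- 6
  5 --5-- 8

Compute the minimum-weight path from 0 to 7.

Using Dijkstra's algorithm from vertex 0:
Shortest path: 0 -> 7
Total weight: 9 = 9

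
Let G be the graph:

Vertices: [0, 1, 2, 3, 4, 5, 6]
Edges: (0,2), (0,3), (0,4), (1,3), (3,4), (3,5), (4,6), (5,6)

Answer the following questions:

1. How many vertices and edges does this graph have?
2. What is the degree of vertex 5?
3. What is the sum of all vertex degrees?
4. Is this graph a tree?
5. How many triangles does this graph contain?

Count: 7 vertices, 8 edges.
Vertex 5 has neighbors [3, 6], degree = 2.
Handshaking lemma: 2 * 8 = 16.
A tree on 7 vertices has 6 edges. This graph has 8 edges (2 extra). Not a tree.
Number of triangles = 1.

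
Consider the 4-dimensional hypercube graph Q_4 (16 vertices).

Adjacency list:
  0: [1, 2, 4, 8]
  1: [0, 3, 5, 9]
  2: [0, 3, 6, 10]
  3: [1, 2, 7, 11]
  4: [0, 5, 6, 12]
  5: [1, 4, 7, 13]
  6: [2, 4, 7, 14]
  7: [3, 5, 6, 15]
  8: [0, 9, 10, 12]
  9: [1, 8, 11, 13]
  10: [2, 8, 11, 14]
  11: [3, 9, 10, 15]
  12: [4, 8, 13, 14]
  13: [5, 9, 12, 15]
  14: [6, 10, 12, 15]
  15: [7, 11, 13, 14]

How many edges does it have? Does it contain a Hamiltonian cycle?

Q_4 has 16 * 4 / 2 = 32 edges.
Q_4 (d >= 2) always has a Hamiltonian cycle: a 4-bit cyclic Gray code visits every vertex exactly once and returns to the start.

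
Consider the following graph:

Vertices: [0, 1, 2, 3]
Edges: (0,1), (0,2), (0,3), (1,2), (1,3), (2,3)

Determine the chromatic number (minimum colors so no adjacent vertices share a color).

The graph has a maximum clique of size 4 (lower bound on chromatic number).
A valid 4-coloring: {0: 0, 1: 1, 2: 2, 3: 3}.
Chromatic number = 4.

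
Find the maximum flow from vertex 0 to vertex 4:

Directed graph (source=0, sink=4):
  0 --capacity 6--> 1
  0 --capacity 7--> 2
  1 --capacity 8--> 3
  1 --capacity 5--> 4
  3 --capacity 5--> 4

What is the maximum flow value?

Computing max flow:
  Flow on (0->1): 6/6
  Flow on (1->3): 1/8
  Flow on (1->4): 5/5
  Flow on (3->4): 1/5
Maximum flow = 6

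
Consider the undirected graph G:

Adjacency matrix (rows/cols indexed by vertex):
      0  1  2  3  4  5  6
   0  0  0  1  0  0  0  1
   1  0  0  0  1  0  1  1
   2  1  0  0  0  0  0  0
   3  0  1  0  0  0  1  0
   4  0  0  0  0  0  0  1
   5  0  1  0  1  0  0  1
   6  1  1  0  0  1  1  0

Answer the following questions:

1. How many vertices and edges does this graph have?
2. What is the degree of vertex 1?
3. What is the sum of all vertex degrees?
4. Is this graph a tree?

Count: 7 vertices, 8 edges.
Vertex 1 has neighbors [3, 5, 6], degree = 3.
Handshaking lemma: 2 * 8 = 16.
A tree on 7 vertices has 6 edges. This graph has 8 edges (2 extra). Not a tree.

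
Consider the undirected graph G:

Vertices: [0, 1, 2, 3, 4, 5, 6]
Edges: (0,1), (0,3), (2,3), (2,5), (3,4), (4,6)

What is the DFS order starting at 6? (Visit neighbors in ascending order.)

DFS from vertex 6 (neighbors processed in ascending order):
Visit order: 6, 4, 3, 0, 1, 2, 5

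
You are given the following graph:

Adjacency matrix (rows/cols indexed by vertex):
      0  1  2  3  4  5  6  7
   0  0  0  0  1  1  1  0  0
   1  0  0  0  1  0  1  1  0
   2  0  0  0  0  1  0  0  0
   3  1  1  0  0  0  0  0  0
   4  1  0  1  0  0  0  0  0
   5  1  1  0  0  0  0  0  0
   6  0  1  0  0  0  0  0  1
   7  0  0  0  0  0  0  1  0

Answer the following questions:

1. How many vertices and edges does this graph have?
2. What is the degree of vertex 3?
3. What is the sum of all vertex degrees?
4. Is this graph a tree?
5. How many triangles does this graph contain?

Count: 8 vertices, 8 edges.
Vertex 3 has neighbors [0, 1], degree = 2.
Handshaking lemma: 2 * 8 = 16.
A tree on 8 vertices has 7 edges. This graph has 8 edges (1 extra). Not a tree.
Number of triangles = 0.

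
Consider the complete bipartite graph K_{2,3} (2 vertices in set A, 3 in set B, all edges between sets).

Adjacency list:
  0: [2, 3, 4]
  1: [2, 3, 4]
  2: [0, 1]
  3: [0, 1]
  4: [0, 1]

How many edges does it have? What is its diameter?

K_{2,3} has 2 * 3 = 6 edges.
Any vertex reaches any opposite-side vertex in 1 step; same-side vertices reach in 2 steps via any opposite-side vertex.
Diameter = 2.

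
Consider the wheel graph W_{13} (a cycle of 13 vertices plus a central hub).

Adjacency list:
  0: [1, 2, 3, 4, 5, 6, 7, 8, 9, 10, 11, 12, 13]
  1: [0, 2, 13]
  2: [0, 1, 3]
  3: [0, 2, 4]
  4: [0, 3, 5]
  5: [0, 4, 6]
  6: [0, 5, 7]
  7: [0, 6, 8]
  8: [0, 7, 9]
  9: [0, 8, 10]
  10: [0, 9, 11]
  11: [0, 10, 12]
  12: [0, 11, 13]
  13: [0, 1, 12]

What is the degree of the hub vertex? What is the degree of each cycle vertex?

The hub connects to all 13 cycle vertices, so deg(hub) = 13.
Each cycle vertex connects to 2 neighbors on the cycle plus the hub, so deg(cycle vertex) = 3.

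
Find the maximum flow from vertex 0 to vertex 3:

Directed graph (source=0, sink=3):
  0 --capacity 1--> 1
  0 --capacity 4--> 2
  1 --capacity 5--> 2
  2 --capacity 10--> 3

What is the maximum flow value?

Computing max flow:
  Flow on (0->1): 1/1
  Flow on (0->2): 4/4
  Flow on (1->2): 1/5
  Flow on (2->3): 5/10
Maximum flow = 5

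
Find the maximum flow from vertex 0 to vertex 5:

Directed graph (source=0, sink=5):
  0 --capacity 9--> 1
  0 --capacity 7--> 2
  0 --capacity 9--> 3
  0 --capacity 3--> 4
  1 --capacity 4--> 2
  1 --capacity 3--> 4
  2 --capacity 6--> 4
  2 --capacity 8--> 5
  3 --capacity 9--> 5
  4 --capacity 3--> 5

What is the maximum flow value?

Computing max flow:
  Flow on (0->1): 7/9
  Flow on (0->2): 4/7
  Flow on (0->3): 9/9
  Flow on (1->2): 4/4
  Flow on (1->4): 3/3
  Flow on (2->5): 8/8
  Flow on (3->5): 9/9
  Flow on (4->5): 3/3
Maximum flow = 20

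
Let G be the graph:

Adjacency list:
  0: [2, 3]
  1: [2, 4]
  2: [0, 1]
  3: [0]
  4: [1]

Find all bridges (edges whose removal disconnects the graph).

A bridge is an edge whose removal increases the number of connected components.
Bridges found: (0,2), (0,3), (1,2), (1,4)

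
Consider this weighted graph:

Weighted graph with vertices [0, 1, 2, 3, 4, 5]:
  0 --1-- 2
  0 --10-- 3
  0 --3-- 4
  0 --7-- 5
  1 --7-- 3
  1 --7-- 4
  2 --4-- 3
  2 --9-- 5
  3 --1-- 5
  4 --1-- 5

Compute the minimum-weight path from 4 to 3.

Using Dijkstra's algorithm from vertex 4:
Shortest path: 4 -> 5 -> 3
Total weight: 1 + 1 = 2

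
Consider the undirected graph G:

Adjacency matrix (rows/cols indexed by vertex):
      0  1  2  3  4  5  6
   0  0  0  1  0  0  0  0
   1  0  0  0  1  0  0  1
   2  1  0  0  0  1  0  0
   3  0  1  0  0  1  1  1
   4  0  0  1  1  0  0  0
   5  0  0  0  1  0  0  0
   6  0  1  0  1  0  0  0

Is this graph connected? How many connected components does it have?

Checking connectivity: the graph has 1 connected component(s).
All vertices are reachable from each other. The graph IS connected.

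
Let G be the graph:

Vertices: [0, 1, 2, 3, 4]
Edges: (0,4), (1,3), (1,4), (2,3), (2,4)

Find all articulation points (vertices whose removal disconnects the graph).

An articulation point is a vertex whose removal disconnects the graph.
Articulation points: [4]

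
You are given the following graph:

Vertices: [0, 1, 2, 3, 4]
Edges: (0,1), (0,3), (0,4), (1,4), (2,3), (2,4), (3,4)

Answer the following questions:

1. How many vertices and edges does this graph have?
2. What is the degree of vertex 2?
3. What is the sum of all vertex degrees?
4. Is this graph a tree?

Count: 5 vertices, 7 edges.
Vertex 2 has neighbors [3, 4], degree = 2.
Handshaking lemma: 2 * 7 = 14.
A tree on 5 vertices has 4 edges. This graph has 7 edges (3 extra). Not a tree.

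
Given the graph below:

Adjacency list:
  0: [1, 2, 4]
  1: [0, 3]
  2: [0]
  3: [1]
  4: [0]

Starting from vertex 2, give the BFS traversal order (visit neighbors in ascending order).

BFS from vertex 2 (neighbors processed in ascending order):
Visit order: 2, 0, 1, 4, 3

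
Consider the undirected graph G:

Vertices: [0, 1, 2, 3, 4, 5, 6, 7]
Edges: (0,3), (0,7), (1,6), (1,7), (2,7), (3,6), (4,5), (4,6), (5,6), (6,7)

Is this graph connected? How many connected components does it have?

Checking connectivity: the graph has 1 connected component(s).
All vertices are reachable from each other. The graph IS connected.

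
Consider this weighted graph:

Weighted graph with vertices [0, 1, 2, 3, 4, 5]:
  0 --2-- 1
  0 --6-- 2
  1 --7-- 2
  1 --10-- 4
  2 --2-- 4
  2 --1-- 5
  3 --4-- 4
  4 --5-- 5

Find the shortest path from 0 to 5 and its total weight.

Using Dijkstra's algorithm from vertex 0:
Shortest path: 0 -> 2 -> 5
Total weight: 6 + 1 = 7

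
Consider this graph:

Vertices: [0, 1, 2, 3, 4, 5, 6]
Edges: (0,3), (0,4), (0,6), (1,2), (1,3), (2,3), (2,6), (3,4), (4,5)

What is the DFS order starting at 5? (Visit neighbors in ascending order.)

DFS from vertex 5 (neighbors processed in ascending order):
Visit order: 5, 4, 0, 3, 1, 2, 6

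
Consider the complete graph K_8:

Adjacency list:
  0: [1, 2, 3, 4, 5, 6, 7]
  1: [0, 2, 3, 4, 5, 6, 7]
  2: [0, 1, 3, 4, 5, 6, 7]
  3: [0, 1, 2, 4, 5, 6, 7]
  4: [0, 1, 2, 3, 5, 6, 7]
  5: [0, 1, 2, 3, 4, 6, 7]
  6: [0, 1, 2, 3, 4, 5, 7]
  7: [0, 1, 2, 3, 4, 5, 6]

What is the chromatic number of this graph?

In K_8, every vertex is adjacent to every other vertex.
Each vertex needs a unique color.
Chromatic number = 8.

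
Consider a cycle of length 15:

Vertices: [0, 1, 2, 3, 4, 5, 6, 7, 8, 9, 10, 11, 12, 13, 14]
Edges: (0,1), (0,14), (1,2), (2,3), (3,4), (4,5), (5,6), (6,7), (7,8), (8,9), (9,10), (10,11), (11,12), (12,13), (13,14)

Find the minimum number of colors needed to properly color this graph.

This is an odd cycle (C_15). Odd cycles are not bipartite (any 2-coloring forces two adjacent vertices to match), and 3 colors suffice.
Chromatic number = 3.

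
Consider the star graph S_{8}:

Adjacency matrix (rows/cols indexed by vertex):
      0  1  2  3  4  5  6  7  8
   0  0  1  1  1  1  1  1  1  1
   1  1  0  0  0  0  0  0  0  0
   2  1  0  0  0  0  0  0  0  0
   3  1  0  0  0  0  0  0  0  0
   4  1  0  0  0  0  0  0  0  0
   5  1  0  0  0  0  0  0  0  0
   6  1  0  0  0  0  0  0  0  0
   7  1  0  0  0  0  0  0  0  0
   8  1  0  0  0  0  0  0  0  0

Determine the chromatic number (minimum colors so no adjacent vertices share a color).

S_{8} has one hub adjacent to 8 leaves; leaves are pairwise non-adjacent.
Color the hub 0 and every leaf 1.
Chromatic number = 2.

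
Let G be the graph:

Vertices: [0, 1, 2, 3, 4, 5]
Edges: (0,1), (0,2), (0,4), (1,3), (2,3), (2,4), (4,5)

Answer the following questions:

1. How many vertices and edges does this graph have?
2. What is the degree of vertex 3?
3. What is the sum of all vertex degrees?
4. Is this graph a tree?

Count: 6 vertices, 7 edges.
Vertex 3 has neighbors [1, 2], degree = 2.
Handshaking lemma: 2 * 7 = 14.
A tree on 6 vertices has 5 edges. This graph has 7 edges (2 extra). Not a tree.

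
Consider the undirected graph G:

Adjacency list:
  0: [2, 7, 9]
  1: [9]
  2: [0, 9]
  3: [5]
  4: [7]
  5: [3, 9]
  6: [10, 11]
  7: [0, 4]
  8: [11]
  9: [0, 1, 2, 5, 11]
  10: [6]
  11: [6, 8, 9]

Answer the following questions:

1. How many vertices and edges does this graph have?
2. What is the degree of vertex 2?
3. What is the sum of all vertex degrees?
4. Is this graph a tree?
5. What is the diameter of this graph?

Count: 12 vertices, 12 edges.
Vertex 2 has neighbors [0, 9], degree = 2.
Handshaking lemma: 2 * 12 = 24.
A tree on 12 vertices has 11 edges. This graph has 12 edges (1 extra). Not a tree.
Diameter (longest shortest path) = 6.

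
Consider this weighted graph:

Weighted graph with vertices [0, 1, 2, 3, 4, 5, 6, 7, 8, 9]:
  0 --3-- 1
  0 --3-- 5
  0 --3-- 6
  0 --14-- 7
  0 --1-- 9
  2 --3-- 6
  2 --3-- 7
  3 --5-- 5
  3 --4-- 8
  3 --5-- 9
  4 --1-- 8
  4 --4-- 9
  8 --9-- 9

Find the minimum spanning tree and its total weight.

Applying Kruskal's algorithm (sort edges by weight, add if no cycle):
  Add (0,9) w=1
  Add (4,8) w=1
  Add (0,5) w=3
  Add (0,1) w=3
  Add (0,6) w=3
  Add (2,7) w=3
  Add (2,6) w=3
  Add (3,8) w=4
  Add (4,9) w=4
  Skip (3,5) w=5 (creates cycle)
  Skip (3,9) w=5 (creates cycle)
  Skip (8,9) w=9 (creates cycle)
  Skip (0,7) w=14 (creates cycle)
MST weight = 25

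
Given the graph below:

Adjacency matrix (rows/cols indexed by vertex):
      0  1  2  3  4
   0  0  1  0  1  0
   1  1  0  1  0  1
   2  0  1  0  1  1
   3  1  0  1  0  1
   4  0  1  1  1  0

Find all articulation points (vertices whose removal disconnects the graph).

No articulation points. The graph is biconnected.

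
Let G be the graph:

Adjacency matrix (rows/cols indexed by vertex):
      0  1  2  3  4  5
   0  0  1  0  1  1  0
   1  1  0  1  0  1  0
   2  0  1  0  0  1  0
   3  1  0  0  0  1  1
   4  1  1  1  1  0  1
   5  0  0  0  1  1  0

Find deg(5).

Vertex 5 has neighbors [3, 4], so deg(5) = 2.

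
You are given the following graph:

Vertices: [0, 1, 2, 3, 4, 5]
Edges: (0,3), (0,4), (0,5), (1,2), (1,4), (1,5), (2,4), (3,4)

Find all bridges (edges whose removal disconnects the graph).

No bridges found. The graph is 2-edge-connected (no single edge removal disconnects it).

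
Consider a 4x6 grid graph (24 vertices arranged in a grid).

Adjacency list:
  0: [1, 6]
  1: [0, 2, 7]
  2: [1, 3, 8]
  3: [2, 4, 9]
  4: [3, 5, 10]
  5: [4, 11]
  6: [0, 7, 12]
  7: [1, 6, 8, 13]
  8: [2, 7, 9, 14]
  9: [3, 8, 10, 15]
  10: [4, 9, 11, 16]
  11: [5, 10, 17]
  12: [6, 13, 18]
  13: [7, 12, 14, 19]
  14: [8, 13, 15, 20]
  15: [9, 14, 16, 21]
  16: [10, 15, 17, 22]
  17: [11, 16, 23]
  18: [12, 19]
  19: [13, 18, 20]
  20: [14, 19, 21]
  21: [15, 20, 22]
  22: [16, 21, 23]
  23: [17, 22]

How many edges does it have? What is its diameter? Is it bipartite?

A 4x6 grid has 18 vertical edges and 20 horizontal edges.
Total edges = 18 + 20 = 38.
Diameter = (4-1) + (6-1) = 8 (corner to opposite corner).
Grid graphs are bipartite (checkerboard coloring).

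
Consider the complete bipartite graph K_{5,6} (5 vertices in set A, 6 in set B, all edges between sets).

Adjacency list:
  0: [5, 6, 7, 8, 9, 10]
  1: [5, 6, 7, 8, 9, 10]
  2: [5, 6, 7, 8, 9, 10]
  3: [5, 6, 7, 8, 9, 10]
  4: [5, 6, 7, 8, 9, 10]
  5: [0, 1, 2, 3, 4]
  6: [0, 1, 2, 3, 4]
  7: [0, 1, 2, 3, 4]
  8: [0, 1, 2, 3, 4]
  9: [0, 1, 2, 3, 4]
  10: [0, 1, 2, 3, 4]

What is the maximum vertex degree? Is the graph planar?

Set-A vertices have degree 6; set-B vertices have degree 5. Maximum degree = max(5,6) = 6.
K_{5,6} contains K_{3,3} as a subgraph (since both sides have >= 3 vertices); by Kuratowski's theorem it is not planar.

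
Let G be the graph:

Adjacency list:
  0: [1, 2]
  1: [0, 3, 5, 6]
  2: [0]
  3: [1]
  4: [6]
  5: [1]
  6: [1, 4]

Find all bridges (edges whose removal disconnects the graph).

A bridge is an edge whose removal increases the number of connected components.
Bridges found: (0,1), (0,2), (1,3), (1,5), (1,6), (4,6)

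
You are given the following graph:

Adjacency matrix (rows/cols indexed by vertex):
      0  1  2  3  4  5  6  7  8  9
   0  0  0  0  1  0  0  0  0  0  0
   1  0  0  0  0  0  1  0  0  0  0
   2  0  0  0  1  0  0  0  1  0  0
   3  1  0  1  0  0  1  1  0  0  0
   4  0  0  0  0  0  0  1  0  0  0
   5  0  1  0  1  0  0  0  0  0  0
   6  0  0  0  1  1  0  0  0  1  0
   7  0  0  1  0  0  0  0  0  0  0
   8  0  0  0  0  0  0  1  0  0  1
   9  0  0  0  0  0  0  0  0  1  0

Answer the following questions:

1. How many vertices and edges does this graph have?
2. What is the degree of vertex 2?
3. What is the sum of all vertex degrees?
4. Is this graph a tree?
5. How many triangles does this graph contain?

Count: 10 vertices, 9 edges.
Vertex 2 has neighbors [3, 7], degree = 2.
Handshaking lemma: 2 * 9 = 18.
A graph is a tree iff it is connected and has exactly n-1 edges. This graph is connected (all 10 vertices in one component) and has 10-1 = 9 edges. It is a tree.
Number of triangles = 0.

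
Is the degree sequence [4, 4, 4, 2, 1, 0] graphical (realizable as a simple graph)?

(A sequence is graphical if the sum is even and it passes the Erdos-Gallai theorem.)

Sum of degrees = 15. Sum is odd, so the sequence is NOT graphical.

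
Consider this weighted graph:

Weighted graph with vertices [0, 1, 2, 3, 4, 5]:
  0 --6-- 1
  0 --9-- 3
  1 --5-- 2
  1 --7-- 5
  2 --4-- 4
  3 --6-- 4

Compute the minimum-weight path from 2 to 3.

Using Dijkstra's algorithm from vertex 2:
Shortest path: 2 -> 4 -> 3
Total weight: 4 + 6 = 10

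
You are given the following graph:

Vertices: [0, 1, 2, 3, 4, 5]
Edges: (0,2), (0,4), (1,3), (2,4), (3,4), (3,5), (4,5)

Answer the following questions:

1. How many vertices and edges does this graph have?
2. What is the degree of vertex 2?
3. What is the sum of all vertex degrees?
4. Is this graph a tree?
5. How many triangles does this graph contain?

Count: 6 vertices, 7 edges.
Vertex 2 has neighbors [0, 4], degree = 2.
Handshaking lemma: 2 * 7 = 14.
A tree on 6 vertices has 5 edges. This graph has 7 edges (2 extra). Not a tree.
Number of triangles = 2.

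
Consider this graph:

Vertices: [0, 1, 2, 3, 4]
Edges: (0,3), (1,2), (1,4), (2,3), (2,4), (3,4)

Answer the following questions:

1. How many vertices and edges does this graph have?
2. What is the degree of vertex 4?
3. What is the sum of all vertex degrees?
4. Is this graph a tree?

Count: 5 vertices, 6 edges.
Vertex 4 has neighbors [1, 2, 3], degree = 3.
Handshaking lemma: 2 * 6 = 12.
A tree on 5 vertices has 4 edges. This graph has 6 edges (2 extra). Not a tree.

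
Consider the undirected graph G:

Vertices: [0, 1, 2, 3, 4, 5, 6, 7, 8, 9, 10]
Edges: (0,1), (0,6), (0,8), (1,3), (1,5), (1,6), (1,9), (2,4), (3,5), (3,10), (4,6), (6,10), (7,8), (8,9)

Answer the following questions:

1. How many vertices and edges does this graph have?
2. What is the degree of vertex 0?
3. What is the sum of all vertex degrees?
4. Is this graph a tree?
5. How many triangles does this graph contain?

Count: 11 vertices, 14 edges.
Vertex 0 has neighbors [1, 6, 8], degree = 3.
Handshaking lemma: 2 * 14 = 28.
A tree on 11 vertices has 10 edges. This graph has 14 edges (4 extra). Not a tree.
Number of triangles = 2.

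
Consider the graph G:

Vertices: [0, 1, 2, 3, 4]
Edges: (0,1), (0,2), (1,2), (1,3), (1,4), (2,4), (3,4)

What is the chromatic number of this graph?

The graph has a maximum clique of size 3 (lower bound on chromatic number).
A valid 3-coloring: {0: 2, 1: 0, 2: 1, 3: 1, 4: 2}.
Chromatic number = 3.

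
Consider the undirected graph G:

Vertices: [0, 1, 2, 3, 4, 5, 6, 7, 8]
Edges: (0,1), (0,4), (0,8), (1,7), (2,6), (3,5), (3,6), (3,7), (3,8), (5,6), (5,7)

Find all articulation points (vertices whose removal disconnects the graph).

An articulation point is a vertex whose removal disconnects the graph.
Articulation points: [0, 6]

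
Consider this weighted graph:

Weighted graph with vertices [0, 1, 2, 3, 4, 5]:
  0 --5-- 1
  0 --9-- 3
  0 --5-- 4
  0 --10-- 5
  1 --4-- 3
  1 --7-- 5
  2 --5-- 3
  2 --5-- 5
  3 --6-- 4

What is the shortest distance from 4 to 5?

Using Dijkstra's algorithm from vertex 4:
Shortest path: 4 -> 0 -> 5
Total weight: 5 + 10 = 15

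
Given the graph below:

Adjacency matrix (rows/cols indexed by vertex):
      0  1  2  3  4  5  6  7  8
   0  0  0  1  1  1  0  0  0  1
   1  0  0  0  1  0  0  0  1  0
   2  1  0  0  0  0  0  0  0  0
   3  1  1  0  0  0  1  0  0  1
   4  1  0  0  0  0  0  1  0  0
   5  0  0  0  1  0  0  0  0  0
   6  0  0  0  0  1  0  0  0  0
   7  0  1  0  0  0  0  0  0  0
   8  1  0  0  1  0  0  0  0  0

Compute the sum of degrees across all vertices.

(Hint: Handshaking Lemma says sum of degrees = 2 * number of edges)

Count edges: 9 edges.
By Handshaking Lemma: sum of degrees = 2 * 9 = 18.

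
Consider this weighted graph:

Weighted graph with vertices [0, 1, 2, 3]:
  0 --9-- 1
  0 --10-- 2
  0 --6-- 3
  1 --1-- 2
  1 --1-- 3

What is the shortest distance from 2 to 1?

Using Dijkstra's algorithm from vertex 2:
Shortest path: 2 -> 1
Total weight: 1 = 1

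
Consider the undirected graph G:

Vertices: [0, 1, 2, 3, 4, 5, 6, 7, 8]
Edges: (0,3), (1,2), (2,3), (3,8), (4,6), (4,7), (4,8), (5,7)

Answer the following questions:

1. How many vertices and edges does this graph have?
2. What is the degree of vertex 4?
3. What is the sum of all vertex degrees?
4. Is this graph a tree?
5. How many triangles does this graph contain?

Count: 9 vertices, 8 edges.
Vertex 4 has neighbors [6, 7, 8], degree = 3.
Handshaking lemma: 2 * 8 = 16.
A graph is a tree iff it is connected and has exactly n-1 edges. This graph is connected (all 9 vertices in one component) and has 9-1 = 8 edges. It is a tree.
Number of triangles = 0.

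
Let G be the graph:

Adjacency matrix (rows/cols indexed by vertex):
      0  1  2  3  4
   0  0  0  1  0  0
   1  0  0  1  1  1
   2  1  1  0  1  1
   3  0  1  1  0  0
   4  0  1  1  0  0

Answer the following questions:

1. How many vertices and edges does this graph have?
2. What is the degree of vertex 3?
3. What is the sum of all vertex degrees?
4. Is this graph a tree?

Count: 5 vertices, 6 edges.
Vertex 3 has neighbors [1, 2], degree = 2.
Handshaking lemma: 2 * 6 = 12.
A tree on 5 vertices has 4 edges. This graph has 6 edges (2 extra). Not a tree.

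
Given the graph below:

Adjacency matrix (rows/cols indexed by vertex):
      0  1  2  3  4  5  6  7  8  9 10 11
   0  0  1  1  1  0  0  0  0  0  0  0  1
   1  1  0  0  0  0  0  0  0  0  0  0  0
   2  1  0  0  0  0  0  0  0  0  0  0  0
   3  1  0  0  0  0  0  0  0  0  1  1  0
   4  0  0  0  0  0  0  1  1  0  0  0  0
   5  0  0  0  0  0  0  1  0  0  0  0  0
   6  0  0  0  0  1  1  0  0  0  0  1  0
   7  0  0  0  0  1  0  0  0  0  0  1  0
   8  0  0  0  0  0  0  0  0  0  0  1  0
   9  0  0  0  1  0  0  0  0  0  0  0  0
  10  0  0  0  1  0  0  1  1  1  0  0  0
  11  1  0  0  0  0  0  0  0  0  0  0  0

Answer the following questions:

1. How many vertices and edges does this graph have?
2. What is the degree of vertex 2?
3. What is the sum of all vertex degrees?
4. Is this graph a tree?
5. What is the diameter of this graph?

Count: 12 vertices, 12 edges.
Vertex 2 has neighbors [0], degree = 1.
Handshaking lemma: 2 * 12 = 24.
A tree on 12 vertices has 11 edges. This graph has 12 edges (1 extra). Not a tree.
Diameter (longest shortest path) = 5.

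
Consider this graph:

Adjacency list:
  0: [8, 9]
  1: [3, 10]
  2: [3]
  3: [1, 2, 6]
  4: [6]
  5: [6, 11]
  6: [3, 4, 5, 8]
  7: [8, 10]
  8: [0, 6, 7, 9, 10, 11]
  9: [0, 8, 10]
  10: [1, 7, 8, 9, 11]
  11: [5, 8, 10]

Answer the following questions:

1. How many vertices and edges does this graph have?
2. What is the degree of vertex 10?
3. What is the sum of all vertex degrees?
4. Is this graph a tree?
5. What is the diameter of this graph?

Count: 12 vertices, 17 edges.
Vertex 10 has neighbors [1, 7, 8, 9, 11], degree = 5.
Handshaking lemma: 2 * 17 = 34.
A tree on 12 vertices has 11 edges. This graph has 17 edges (6 extra). Not a tree.
Diameter (longest shortest path) = 4.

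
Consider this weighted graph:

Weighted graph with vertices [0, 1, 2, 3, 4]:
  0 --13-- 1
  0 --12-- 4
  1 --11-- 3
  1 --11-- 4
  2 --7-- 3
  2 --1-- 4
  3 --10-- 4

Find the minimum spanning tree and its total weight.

Applying Kruskal's algorithm (sort edges by weight, add if no cycle):
  Add (2,4) w=1
  Add (2,3) w=7
  Skip (3,4) w=10 (creates cycle)
  Add (1,3) w=11
  Skip (1,4) w=11 (creates cycle)
  Add (0,4) w=12
  Skip (0,1) w=13 (creates cycle)
MST weight = 31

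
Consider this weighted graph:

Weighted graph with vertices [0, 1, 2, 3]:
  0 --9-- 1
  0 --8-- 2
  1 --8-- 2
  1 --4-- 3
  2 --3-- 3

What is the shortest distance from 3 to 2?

Using Dijkstra's algorithm from vertex 3:
Shortest path: 3 -> 2
Total weight: 3 = 3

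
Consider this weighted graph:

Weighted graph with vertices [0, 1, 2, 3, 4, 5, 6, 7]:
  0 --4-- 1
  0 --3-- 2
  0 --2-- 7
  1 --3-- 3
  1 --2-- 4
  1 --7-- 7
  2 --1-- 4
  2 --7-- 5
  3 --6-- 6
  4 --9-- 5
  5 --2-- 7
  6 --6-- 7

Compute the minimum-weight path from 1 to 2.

Using Dijkstra's algorithm from vertex 1:
Shortest path: 1 -> 4 -> 2
Total weight: 2 + 1 = 3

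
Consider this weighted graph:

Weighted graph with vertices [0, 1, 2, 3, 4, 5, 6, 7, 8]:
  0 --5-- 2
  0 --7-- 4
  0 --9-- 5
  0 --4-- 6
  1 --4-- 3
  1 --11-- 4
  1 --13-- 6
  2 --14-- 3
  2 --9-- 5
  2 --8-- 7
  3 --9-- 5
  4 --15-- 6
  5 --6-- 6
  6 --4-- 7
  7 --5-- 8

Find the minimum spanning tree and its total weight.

Applying Kruskal's algorithm (sort edges by weight, add if no cycle):
  Add (0,6) w=4
  Add (1,3) w=4
  Add (6,7) w=4
  Add (0,2) w=5
  Add (7,8) w=5
  Add (5,6) w=6
  Add (0,4) w=7
  Skip (2,7) w=8 (creates cycle)
  Skip (0,5) w=9 (creates cycle)
  Skip (2,5) w=9 (creates cycle)
  Add (3,5) w=9
  Skip (1,4) w=11 (creates cycle)
  Skip (1,6) w=13 (creates cycle)
  Skip (2,3) w=14 (creates cycle)
  Skip (4,6) w=15 (creates cycle)
MST weight = 44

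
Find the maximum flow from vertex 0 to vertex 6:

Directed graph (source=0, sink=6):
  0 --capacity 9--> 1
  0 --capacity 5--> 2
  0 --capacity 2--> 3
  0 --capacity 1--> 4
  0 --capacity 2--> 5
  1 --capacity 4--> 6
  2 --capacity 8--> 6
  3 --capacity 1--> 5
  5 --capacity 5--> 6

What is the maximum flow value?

Computing max flow:
  Flow on (0->1): 4/9
  Flow on (0->2): 5/5
  Flow on (0->3): 1/2
  Flow on (0->5): 2/2
  Flow on (1->6): 4/4
  Flow on (2->6): 5/8
  Flow on (3->5): 1/1
  Flow on (5->6): 3/5
Maximum flow = 12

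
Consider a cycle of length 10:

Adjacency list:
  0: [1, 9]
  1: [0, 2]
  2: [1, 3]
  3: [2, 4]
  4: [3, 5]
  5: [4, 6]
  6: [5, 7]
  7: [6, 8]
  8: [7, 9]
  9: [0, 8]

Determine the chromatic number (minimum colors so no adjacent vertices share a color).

This is an even cycle (C_10). Even cycles are bipartite.
Chromatic number = 2.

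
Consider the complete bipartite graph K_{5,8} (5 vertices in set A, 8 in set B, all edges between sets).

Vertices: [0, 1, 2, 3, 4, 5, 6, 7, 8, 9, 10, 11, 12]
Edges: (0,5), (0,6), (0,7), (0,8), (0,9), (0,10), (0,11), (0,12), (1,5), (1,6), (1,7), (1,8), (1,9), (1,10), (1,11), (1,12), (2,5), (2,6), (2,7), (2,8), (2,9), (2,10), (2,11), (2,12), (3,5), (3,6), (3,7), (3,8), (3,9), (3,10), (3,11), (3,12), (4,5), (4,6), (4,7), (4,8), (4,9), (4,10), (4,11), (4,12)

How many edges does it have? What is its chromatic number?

K_{5,8} has 5 * 8 = 40 edges.
Bipartite graphs have chromatic number 2 (color each partition differently).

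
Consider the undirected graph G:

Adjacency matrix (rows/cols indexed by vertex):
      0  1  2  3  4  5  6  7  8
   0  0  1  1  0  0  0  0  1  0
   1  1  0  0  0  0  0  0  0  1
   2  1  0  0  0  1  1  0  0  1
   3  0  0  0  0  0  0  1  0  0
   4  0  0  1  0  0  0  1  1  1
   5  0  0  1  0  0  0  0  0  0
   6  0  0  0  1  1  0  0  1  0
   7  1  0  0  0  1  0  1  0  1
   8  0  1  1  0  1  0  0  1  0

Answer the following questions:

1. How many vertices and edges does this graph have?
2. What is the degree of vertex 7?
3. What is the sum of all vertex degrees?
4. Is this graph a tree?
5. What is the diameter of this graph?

Count: 9 vertices, 13 edges.
Vertex 7 has neighbors [0, 4, 6, 8], degree = 4.
Handshaking lemma: 2 * 13 = 26.
A tree on 9 vertices has 8 edges. This graph has 13 edges (5 extra). Not a tree.
Diameter (longest shortest path) = 4.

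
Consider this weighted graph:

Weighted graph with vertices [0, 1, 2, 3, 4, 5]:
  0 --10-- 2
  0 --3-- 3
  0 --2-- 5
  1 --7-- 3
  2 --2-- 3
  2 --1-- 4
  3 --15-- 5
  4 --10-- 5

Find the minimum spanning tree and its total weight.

Applying Kruskal's algorithm (sort edges by weight, add if no cycle):
  Add (2,4) w=1
  Add (0,5) w=2
  Add (2,3) w=2
  Add (0,3) w=3
  Add (1,3) w=7
  Skip (0,2) w=10 (creates cycle)
  Skip (4,5) w=10 (creates cycle)
  Skip (3,5) w=15 (creates cycle)
MST weight = 15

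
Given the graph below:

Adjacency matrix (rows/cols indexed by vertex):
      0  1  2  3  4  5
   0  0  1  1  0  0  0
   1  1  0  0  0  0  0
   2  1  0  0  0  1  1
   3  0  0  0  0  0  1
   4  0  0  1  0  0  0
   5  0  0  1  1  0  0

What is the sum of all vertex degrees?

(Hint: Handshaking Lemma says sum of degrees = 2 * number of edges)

Count edges: 5 edges.
By Handshaking Lemma: sum of degrees = 2 * 5 = 10.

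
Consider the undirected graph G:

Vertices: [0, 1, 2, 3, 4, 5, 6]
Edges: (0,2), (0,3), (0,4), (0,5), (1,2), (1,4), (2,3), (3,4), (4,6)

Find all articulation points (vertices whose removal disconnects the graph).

An articulation point is a vertex whose removal disconnects the graph.
Articulation points: [0, 4]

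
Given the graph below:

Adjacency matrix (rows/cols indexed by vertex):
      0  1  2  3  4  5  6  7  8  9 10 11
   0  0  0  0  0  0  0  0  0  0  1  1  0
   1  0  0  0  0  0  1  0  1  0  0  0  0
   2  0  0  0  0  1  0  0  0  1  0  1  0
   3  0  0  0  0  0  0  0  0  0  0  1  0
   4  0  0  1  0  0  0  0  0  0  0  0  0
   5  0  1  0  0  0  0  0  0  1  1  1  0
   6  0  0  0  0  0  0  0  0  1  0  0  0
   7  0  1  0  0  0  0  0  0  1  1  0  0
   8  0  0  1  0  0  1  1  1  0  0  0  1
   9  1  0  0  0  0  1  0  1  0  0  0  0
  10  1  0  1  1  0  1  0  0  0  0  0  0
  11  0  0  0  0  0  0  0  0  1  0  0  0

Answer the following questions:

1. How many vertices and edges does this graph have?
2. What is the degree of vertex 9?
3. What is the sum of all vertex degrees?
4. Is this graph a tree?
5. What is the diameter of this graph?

Count: 12 vertices, 15 edges.
Vertex 9 has neighbors [0, 5, 7], degree = 3.
Handshaking lemma: 2 * 15 = 30.
A tree on 12 vertices has 11 edges. This graph has 15 edges (4 extra). Not a tree.
Diameter (longest shortest path) = 4.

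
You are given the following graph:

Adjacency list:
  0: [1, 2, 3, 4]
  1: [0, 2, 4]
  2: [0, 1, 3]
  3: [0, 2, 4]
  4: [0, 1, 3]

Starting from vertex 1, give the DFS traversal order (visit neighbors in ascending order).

DFS from vertex 1 (neighbors processed in ascending order):
Visit order: 1, 0, 2, 3, 4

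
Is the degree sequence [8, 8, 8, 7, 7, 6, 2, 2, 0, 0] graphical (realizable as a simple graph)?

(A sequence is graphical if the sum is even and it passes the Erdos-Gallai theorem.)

Sum of degrees = 48. Sum is even but fails Erdos-Gallai. The sequence is NOT graphical.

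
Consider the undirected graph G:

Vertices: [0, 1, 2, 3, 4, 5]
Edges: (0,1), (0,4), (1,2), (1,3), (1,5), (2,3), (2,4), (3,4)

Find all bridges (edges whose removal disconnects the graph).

A bridge is an edge whose removal increases the number of connected components.
Bridges found: (1,5)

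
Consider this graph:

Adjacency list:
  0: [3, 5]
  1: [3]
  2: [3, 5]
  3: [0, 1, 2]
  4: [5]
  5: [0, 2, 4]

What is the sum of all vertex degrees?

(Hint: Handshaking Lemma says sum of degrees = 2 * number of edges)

Count edges: 6 edges.
By Handshaking Lemma: sum of degrees = 2 * 6 = 12.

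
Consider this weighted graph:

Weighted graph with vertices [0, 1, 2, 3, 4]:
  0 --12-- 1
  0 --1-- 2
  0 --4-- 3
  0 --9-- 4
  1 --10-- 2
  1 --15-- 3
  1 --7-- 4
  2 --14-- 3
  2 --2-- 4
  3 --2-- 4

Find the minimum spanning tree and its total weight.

Applying Kruskal's algorithm (sort edges by weight, add if no cycle):
  Add (0,2) w=1
  Add (2,4) w=2
  Add (3,4) w=2
  Skip (0,3) w=4 (creates cycle)
  Add (1,4) w=7
  Skip (0,4) w=9 (creates cycle)
  Skip (1,2) w=10 (creates cycle)
  Skip (0,1) w=12 (creates cycle)
  Skip (2,3) w=14 (creates cycle)
  Skip (1,3) w=15 (creates cycle)
MST weight = 12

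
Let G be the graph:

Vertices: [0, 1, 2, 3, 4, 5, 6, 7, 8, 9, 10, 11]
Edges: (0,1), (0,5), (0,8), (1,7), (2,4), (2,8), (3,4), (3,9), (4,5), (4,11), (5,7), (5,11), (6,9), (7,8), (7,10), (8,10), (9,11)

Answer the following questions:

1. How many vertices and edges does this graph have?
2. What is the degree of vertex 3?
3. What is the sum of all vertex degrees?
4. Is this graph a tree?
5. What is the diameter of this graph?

Count: 12 vertices, 17 edges.
Vertex 3 has neighbors [4, 9], degree = 2.
Handshaking lemma: 2 * 17 = 34.
A tree on 12 vertices has 11 edges. This graph has 17 edges (6 extra). Not a tree.
Diameter (longest shortest path) = 5.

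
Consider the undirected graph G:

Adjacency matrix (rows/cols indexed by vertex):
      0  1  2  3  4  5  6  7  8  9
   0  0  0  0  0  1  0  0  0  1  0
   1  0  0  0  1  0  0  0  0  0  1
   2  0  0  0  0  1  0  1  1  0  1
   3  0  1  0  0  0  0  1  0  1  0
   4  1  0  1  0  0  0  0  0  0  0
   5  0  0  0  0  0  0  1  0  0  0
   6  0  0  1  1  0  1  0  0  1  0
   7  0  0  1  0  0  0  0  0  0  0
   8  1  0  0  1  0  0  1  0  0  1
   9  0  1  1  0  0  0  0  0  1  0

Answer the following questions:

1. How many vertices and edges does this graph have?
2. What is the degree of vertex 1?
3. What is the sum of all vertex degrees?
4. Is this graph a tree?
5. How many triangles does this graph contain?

Count: 10 vertices, 13 edges.
Vertex 1 has neighbors [3, 9], degree = 2.
Handshaking lemma: 2 * 13 = 26.
A tree on 10 vertices has 9 edges. This graph has 13 edges (4 extra). Not a tree.
Number of triangles = 1.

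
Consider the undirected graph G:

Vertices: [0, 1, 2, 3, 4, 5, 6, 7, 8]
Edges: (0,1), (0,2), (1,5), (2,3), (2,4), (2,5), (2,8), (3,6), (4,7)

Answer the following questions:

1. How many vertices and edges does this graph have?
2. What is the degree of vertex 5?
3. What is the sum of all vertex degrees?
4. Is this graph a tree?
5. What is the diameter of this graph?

Count: 9 vertices, 9 edges.
Vertex 5 has neighbors [1, 2], degree = 2.
Handshaking lemma: 2 * 9 = 18.
A tree on 9 vertices has 8 edges. This graph has 9 edges (1 extra). Not a tree.
Diameter (longest shortest path) = 4.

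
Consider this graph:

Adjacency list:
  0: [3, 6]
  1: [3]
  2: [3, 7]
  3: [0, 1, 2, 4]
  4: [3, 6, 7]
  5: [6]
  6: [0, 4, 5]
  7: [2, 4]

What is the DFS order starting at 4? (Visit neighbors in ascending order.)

DFS from vertex 4 (neighbors processed in ascending order):
Visit order: 4, 3, 0, 6, 5, 1, 2, 7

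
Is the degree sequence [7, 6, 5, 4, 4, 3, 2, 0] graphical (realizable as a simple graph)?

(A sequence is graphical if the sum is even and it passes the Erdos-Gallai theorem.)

Sum of degrees = 31. Sum is odd, so the sequence is NOT graphical.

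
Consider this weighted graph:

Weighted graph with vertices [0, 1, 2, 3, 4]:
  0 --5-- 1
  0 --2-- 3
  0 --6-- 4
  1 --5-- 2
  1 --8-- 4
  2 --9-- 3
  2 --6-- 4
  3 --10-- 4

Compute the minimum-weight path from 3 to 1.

Using Dijkstra's algorithm from vertex 3:
Shortest path: 3 -> 0 -> 1
Total weight: 2 + 5 = 7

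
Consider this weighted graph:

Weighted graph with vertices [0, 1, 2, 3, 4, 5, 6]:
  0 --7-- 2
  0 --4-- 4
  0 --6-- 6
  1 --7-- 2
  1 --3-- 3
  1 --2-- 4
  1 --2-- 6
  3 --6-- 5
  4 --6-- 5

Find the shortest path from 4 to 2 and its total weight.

Using Dijkstra's algorithm from vertex 4:
Shortest path: 4 -> 1 -> 2
Total weight: 2 + 7 = 9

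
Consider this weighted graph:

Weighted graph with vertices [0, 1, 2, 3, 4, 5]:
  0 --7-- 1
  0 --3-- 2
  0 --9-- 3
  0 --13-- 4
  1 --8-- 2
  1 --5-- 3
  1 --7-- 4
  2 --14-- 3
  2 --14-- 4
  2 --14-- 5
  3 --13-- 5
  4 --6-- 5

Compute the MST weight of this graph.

Applying Kruskal's algorithm (sort edges by weight, add if no cycle):
  Add (0,2) w=3
  Add (1,3) w=5
  Add (4,5) w=6
  Add (0,1) w=7
  Add (1,4) w=7
  Skip (1,2) w=8 (creates cycle)
  Skip (0,3) w=9 (creates cycle)
  Skip (0,4) w=13 (creates cycle)
  Skip (3,5) w=13 (creates cycle)
  Skip (2,5) w=14 (creates cycle)
  Skip (2,4) w=14 (creates cycle)
  Skip (2,3) w=14 (creates cycle)
MST weight = 28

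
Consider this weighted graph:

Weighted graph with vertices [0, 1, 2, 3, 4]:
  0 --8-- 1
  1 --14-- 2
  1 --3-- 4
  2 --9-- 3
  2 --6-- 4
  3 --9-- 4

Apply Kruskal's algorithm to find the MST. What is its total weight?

Applying Kruskal's algorithm (sort edges by weight, add if no cycle):
  Add (1,4) w=3
  Add (2,4) w=6
  Add (0,1) w=8
  Add (2,3) w=9
  Skip (3,4) w=9 (creates cycle)
  Skip (1,2) w=14 (creates cycle)
MST weight = 26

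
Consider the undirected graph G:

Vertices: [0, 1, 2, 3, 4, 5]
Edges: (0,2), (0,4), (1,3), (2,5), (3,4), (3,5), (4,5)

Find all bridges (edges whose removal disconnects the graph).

A bridge is an edge whose removal increases the number of connected components.
Bridges found: (1,3)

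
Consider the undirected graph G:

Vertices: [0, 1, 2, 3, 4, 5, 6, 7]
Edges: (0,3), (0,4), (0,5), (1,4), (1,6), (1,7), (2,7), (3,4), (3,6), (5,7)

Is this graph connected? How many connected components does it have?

Checking connectivity: the graph has 1 connected component(s).
All vertices are reachable from each other. The graph IS connected.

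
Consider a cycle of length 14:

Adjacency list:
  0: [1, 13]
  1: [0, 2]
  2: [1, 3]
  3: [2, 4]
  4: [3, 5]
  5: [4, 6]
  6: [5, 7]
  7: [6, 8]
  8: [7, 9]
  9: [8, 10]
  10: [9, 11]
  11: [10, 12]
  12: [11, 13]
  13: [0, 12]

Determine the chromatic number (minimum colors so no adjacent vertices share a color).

This is an even cycle (C_14). Even cycles are bipartite.
Chromatic number = 2.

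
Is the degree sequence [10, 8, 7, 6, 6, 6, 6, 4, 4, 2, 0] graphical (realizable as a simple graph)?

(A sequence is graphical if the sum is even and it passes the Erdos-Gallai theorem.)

Sum of degrees = 59. Sum is odd, so the sequence is NOT graphical.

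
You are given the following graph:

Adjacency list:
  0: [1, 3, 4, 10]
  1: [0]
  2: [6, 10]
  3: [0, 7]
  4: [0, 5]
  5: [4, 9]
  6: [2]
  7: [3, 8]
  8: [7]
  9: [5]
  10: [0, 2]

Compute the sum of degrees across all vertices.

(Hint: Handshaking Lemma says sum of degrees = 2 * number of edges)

Count edges: 10 edges.
By Handshaking Lemma: sum of degrees = 2 * 10 = 20.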